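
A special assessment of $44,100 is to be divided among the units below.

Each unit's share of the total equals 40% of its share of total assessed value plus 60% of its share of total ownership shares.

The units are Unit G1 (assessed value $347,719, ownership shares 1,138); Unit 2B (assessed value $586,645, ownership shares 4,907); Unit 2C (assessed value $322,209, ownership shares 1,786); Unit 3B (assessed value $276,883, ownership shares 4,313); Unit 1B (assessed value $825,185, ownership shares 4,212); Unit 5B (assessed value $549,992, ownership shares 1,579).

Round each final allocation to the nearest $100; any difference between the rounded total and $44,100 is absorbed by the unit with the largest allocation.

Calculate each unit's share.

Assessed value total 2,908,633; ownership shares total 17,935.
Composite weights (40% assessed value + 60% ownership shares): Unit G1 0.0859; Unit 2B 0.2448; Unit 2C 0.1041; Unit 3B 0.1824; Unit 1B 0.2544; Unit 5B 0.1285.
Raw shares: Unit G1 3,787.74; Unit 2B 10,797.26; Unit 2C 4,589.04; Unit 3B 8,042.30; Unit 1B 11,218.58; Unit 5B 5,665.08.
Rounded to nearest $100: Unit G1 $3,800; Unit 2B $10,800; Unit 2C $4,600; Unit 3B $8,000; Unit 1B $11,200; Unit 5B $5,700. Sum = $44,100.
No rounding difference to absorb.

Unit G1: $3,800 | Unit 2B: $10,800 | Unit 2C: $4,600 | Unit 3B: $8,000 | Unit 1B: $11,200 | Unit 5B: $5,700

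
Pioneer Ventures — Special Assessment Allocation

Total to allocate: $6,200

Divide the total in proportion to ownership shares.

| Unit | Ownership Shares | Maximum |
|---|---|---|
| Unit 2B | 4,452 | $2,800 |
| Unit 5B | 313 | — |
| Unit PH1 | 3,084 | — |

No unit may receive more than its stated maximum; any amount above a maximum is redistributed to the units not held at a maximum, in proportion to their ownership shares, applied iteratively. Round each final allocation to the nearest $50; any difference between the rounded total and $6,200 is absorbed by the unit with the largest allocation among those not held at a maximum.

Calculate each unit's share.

Unit 2B: $2,800 | Unit 5B: $300 | Unit PH1: $3,100

Total ownership shares = 7,849.
Proportional shares (ignoring caps): Unit 2B 3,516.68; Unit 5B 247.24; Unit PH1 2,436.08.
Cap binds for Unit 2B ($2,800); remaining pool $3,400 reallocated over remaining ownership shares 3,397.
Redistributed shares: Unit 5B 313.28 → $300; Unit PH1 3,086.72 → $3,100.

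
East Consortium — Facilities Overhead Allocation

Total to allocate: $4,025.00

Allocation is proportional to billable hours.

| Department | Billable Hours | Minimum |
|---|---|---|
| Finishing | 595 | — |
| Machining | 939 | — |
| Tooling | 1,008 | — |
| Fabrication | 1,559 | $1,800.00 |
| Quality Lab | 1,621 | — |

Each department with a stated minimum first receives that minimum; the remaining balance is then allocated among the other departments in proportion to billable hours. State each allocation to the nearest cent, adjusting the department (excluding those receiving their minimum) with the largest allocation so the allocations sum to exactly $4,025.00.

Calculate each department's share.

Guaranteed amounts: Fabrication $1,800.00. Residual $2,225.00.
Residual split over remaining billable hours 4,163: Finishing 318.0098 → $318.01; Machining 501.8676 → $501.87; Tooling 538.7461 → $538.75; Quality Lab 866.3764 → $866.38.
Rounding difference −$0.01 applied to Quality Lab → $866.37.

Finishing: $318.01; Machining: $501.87; Tooling: $538.75; Fabrication: $1,800.00; Quality Lab: $866.37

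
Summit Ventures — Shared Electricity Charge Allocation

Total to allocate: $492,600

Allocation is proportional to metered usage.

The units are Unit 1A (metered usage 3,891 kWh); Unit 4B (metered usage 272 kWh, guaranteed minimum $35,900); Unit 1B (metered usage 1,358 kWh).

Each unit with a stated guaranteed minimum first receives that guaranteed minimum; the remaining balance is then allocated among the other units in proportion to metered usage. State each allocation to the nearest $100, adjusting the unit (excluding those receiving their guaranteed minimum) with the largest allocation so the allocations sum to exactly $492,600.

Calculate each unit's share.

Unit 1A: $338,500 | Unit 4B: $35,900 | Unit 1B: $118,200

Guaranteed amounts: Unit 4B $35,900. Remaining pool $456,700.
Remaining pool split over remaining metered usage 5,249: Unit 1A 338,544.43 → $338,500; Unit 1B 118,155.57 → $118,200.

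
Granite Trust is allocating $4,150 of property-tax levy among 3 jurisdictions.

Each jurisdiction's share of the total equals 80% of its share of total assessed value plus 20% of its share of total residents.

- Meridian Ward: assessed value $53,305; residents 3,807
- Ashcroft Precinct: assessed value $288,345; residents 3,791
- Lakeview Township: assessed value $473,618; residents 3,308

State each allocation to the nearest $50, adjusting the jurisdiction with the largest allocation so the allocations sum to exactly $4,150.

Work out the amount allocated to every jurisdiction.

Totals — assessed value 815,268, residents 10,906.
Composite weights (80% assessed value + 20% residents): Meridian Ward 0.1221; Ashcroft Precinct 0.3525; Lakeview Township 0.5254.
Proportional shares: Meridian Ward 506.80; Ashcroft Precinct 1,462.74; Lakeview Township 2,180.46.
Rounded to nearest $50: Meridian Ward $500; Ashcroft Precinct $1,450; Lakeview Township $2,200. Sum = $4,150.
Rounded total matches; no reconciliation needed.

Meridian Ward: $500; Ashcroft Precinct: $1,450; Lakeview Township: $2,200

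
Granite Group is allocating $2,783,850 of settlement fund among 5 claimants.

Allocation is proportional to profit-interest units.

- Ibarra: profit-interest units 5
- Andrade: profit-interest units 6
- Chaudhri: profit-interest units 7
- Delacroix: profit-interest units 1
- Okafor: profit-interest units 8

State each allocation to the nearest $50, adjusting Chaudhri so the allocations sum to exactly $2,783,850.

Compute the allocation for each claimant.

Ibarra: $515,550 · Andrade: $618,650 · Chaudhri: $721,700 · Delacroix: $103,100 · Okafor: $824,850

Combined profit-interest units = 27.
Proportional shares: Ibarra 5/27 × $2,783,850 = 515,527.78; Andrade 6/27 × $2,783,850 = 618,633.33; Chaudhri 7/27 × $2,783,850 = 721,738.89; Delacroix 1/27 × $2,783,850 = 103,105.56; Okafor 8/27 × $2,783,850 = 824,844.44.
At nearest $50: Ibarra $515,550; Andrade $618,650; Chaudhri $721,750; Delacroix $103,100; Okafor $824,850. Sum = $2,783,900.
Difference $2,783,850 − $2,783,900 = −$50 applied to Chaudhri: Chaudhri becomes $721,700.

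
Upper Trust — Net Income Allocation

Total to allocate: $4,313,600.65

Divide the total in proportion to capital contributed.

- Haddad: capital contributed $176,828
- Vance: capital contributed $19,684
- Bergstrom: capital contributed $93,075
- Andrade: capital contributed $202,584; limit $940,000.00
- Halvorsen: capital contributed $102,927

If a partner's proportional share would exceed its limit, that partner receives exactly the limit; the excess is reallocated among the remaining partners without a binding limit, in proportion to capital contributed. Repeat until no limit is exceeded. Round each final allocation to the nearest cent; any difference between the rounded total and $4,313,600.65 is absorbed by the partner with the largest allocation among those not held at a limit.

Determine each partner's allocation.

Combined capital contributed = 595,098.
Pro-rata shares before constraints: Haddad 1,281,747.5033; Vance 142,680.5588; Bergstrom 674,659.2670; Andrade 1,468,441.2888; Halvorsen 746,072.0320.
Held at cap: Andrade ($940,000.00); remaining pool $3,373,600.65 reallocated over remaining capital contributed 392,514.
Remaining shares: Haddad 1,519,810.9003 → $1,519,810.90; Vance 169,181.1125 → $169,181.11; Bergstrom 799,966.0662 → $799,966.07; Halvorsen 884,642.5710 → $884,642.57.

Haddad: $1,519,810.90 · Vance: $169,181.11 · Bergstrom: $799,966.07 · Andrade: $940,000.00 · Halvorsen: $884,642.57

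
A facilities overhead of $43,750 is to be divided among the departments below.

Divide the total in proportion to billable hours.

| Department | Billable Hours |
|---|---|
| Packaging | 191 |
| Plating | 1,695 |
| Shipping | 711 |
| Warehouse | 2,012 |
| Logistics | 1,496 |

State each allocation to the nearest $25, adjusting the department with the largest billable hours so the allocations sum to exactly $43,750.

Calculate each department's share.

Packaging: $1,375 · Plating: $12,150 · Shipping: $5,100 · Warehouse: $14,400 · Logistics: $10,725

Billable hours total: 6,105.
Raw shares: Packaging 191/6,105 × $43,750 = 1,368.76; Plating 1,695/6,105 × $43,750 = 12,146.81; Shipping 711/6,105 × $43,750 = 5,095.21; Warehouse 2,012/6,105 × $43,750 = 14,418.51; Logistics 1,496/6,105 × $43,750 = 10,720.72.
At nearest $25: Packaging $1,375; Plating $12,150; Shipping $5,100; Warehouse $14,425; Logistics $10,725. Sum = $43,775.
Difference $43,750 − $43,775 = −$25 applied to largest billable hours (Warehouse): Warehouse becomes $14,400.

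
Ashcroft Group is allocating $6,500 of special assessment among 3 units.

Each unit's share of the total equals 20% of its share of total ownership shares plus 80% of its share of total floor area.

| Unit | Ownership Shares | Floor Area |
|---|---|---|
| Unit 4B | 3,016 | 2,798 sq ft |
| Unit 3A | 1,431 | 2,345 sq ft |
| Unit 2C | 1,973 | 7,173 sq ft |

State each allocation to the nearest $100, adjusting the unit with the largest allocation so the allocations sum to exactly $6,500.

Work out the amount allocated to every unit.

Ownership shares total 6,420; floor area total 12,316.
Combined weights (20% ownership shares + 80% floor area): Unit 4B 0.2757; Unit 3A 0.1969; Unit 2C 0.5274.
Raw shares: Unit 4B 1,792.07; Unit 3A 1,279.86; Unit 2C 3,428.07.
After rounding ($100): Unit 4B $1,800; Unit 3A $1,300; Unit 2C $3,400. Sum = $6,500.
Rounded total matches; no reconciliation needed.

Unit 4B: $1,800 · Unit 3A: $1,300 · Unit 2C: $3,400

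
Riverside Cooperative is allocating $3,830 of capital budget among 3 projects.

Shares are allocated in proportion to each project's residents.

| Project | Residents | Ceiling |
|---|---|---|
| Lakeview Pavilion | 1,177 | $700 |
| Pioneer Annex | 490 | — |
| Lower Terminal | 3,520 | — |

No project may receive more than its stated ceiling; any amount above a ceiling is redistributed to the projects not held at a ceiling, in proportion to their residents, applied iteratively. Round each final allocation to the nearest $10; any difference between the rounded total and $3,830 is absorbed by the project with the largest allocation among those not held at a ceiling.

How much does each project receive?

Lakeview Pavilion: $700; Pioneer Annex: $380; Lower Terminal: $2,750

Residents total: 5,187.
Unconstrained shares: Lakeview Pavilion 869.08; Pioneer Annex 361.81; Lower Terminal 2,599.11.
Held at cap: Lakeview Pavilion ($700); balance $3,130 reallocated over remaining residents 4,010.
Shares after redistribution: Pioneer Annex 382.47 → $380; Lower Terminal 2,747.53 → $2,750.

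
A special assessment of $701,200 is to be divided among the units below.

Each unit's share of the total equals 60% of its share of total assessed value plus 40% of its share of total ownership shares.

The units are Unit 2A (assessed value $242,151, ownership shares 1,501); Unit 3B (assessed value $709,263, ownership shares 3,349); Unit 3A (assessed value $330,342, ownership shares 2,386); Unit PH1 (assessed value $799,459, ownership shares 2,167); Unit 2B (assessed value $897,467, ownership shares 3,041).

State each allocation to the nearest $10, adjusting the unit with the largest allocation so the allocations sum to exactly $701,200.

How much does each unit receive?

Assessed value total 2,978,682; ownership shares total 12,444.
Composite weights (60% assessed value + 40% ownership shares): Unit 2A 0.0970; Unit 3B 0.2505; Unit 3A 0.1432; Unit PH1 0.2307; Unit 2B 0.2785.
Unrounded shares: Unit 2A 68,033.90; Unit 3B 175,663.29; Unit 3A 100,437.67; Unit PH1 161,761.36; Unit 2B 195,303.78.
Rounded to nearest $10: Unit 2A $68,030; Unit 3B $175,660; Unit 3A $100,440; Unit PH1 $161,760; Unit 2B $195,300. Sum = $701,190.
Difference $701,200 − $701,190 = +$10 applied to largest allocation (Unit 2B): Unit 2B becomes $195,310.

Unit 2A: $68,030; Unit 3B: $175,660; Unit 3A: $100,440; Unit PH1: $161,760; Unit 2B: $195,310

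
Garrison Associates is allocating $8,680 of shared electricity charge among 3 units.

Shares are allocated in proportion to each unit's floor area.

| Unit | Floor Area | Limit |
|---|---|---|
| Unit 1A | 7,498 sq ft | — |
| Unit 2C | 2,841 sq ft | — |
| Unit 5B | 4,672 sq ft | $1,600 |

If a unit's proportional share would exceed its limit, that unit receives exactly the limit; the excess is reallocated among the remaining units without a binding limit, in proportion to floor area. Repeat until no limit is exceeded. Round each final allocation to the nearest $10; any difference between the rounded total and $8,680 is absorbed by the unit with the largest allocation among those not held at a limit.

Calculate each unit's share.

Total floor area = 15,011.
Proportional shares (ignoring caps): Unit 1A 4,335.66; Unit 2C 1,642.79; Unit 5B 2,701.55.
Held at cap: Unit 5B ($1,600); balance $7,080 reallocated over remaining floor area 10,339.
Remaining shares: Unit 1A 5,134.52 → $5,130; Unit 2C 1,945.48 → $1,950.

Unit 1A: $5,130 · Unit 2C: $1,950 · Unit 5B: $1,600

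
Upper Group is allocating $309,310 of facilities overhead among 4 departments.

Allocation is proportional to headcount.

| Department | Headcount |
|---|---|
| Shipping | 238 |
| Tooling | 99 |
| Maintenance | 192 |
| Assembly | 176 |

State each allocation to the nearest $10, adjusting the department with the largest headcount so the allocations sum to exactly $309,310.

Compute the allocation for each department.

Shipping: $104,410; Tooling: $43,440; Maintenance: $84,240; Assembly: $77,220

Sum of headcount: 705.
Proportional shares: Shipping 238/705 × $309,310 = 104,419.55; Tooling 99/705 × $309,310 = 43,435.02; Maintenance 192/705 × $309,310 = 84,237.62; Assembly 176/705 × $309,310 = 77,217.82.
After rounding ($10): Shipping $104,420; Tooling $43,440; Maintenance $84,240; Assembly $77,220. Sum = $309,320.
Difference $309,310 − $309,320 = −$10 applied to largest headcount (Shipping): Shipping becomes $104,410.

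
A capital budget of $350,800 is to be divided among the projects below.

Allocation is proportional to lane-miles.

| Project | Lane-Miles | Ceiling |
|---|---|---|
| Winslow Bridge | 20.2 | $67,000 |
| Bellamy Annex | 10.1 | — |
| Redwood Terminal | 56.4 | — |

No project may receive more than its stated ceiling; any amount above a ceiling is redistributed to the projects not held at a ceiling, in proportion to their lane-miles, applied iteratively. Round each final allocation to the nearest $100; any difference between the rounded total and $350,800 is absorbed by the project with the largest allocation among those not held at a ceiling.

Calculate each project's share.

Winslow Bridge: $67,000 | Bellamy Annex: $43,100 | Redwood Terminal: $240,700

Combined lane-miles = 86.7.
Unconstrained shares: Winslow Bridge 81,731.95; Bellamy Annex 40,865.97; Redwood Terminal 228,202.08.
Held at cap: Winslow Bridge ($67,000); residual $283,800 reallocated over remaining lane-miles 66.5.
Shares after redistribution: Bellamy Annex 43,103.46 → $43,100; Redwood Terminal 240,696.54 → $240,700.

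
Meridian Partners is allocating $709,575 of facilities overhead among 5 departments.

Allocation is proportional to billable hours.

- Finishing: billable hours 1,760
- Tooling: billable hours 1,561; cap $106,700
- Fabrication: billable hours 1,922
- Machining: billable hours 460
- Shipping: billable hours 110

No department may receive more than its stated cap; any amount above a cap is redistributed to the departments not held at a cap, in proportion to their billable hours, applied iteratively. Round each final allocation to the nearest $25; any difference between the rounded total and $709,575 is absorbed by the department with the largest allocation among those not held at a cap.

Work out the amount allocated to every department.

Finishing: $249,550 | Tooling: $106,700 | Fabrication: $272,500 | Machining: $65,225 | Shipping: $15,600

Combined billable hours = 5,813.
Unconstrained shares: Finishing 214,837.78; Tooling 190,546.46; Fabrication 234,612.62; Machining 56,150.78; Shipping 13,427.36.
Capped: Tooling ($106,700); residual $602,875 reallocated over remaining billable hours 4,252.
Redistributed shares: Finishing 249,543.74 → $249,550; Fabrication 272,513.11 → $272,525; Machining 65,221.66 → $65,225; Shipping 15,596.48 → $15,600.
Rounding difference −$25 applied to Fabrication → $272,500.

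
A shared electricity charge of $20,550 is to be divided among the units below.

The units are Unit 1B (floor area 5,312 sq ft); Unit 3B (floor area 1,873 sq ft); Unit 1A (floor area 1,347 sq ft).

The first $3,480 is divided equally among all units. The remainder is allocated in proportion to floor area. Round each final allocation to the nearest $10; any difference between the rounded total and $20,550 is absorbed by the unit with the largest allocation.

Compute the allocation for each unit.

Unit 1B: $11,790; Unit 3B: $4,910; Unit 1A: $3,850

Equal tier: $3,480 ÷ 3 = $1,160 apiece.
Remainder $17,070 by floor area (total 8,532): Unit 1B 10,627.74 → $10,630; Unit 3B 3,747.32 → $3,750; Unit 1A 2,694.95 → $2,690.
Totals: Unit 1B $1,160 + $10,630 = $11,790; Unit 3B $1,160 + $3,750 = $4,910; Unit 1A $1,160 + $2,690 = $3,850.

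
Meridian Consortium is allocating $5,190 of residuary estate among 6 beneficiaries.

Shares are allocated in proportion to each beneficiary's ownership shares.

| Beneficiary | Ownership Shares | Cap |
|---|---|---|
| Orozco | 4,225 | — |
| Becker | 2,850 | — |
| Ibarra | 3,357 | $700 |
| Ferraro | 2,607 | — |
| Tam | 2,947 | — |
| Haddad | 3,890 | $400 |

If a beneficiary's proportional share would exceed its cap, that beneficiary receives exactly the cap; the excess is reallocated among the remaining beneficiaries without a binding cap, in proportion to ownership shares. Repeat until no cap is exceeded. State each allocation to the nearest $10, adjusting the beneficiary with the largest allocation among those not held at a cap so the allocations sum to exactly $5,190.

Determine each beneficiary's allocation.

Sum of ownership shares: 19,876.
Proportional shares (ignoring caps): Orozco 1,103.23; Becker 744.19; Ibarra 876.58; Ferraro 680.74; Tam 769.52; Haddad 1,015.75.
Capped: Ibarra ($700), Haddad ($400); residual $4,090 reallocated over remaining ownership shares 12,629.
Shares after redistribution: Orozco 1,368.30 → $1,370; Becker 922.99 → $920; Ferraro 844.30 → $840; Tam 954.41 → $950.
Rounding difference +$10 applied to Orozco → $1,380.

Orozco: $1,380 | Becker: $920 | Ibarra: $700 | Ferraro: $840 | Tam: $950 | Haddad: $400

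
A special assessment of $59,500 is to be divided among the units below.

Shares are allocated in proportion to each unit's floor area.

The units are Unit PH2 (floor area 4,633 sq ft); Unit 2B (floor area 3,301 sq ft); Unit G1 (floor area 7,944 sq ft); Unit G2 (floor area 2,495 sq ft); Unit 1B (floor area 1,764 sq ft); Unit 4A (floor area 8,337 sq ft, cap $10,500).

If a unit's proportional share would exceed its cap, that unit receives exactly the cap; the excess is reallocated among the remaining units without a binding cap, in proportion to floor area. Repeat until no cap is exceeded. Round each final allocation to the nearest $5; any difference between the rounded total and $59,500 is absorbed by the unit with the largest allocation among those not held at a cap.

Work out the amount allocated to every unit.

Unit PH2: $11,275; Unit 2B: $8,030; Unit G1: $19,335; Unit G2: $6,070; Unit 1B: $4,290; Unit 4A: $10,500

Total floor area = 28,474.
Unconstrained shares: Unit PH2 9,681.24; Unit 2B 6,897.85; Unit G1 16,599.99; Unit G2 5,213.62; Unit 1B 3,686.10; Unit 4A 17,421.21.
Cap binds for Unit 4A ($10,500); remaining pool $49,000 reallocated over remaining floor area 20,137.
Redistributed shares: Unit PH2 11,273.63 → $11,275; Unit 2B 8,032.43 → $8,030; Unit G1 19,330.39 → $19,330; Unit G2 6,071.16 → $6,070; Unit 1B 4,292.40 → $4,290.
Rounding difference +$5 applied to Unit G1 → $19,335.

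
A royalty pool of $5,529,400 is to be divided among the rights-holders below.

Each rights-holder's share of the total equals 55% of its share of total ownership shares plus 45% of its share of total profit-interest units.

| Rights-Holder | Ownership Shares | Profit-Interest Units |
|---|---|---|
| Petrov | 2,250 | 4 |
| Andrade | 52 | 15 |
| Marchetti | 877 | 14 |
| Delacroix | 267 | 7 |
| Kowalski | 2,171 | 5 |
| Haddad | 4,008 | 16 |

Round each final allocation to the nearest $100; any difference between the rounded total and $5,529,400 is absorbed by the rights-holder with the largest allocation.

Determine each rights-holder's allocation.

Petrov: $874,100; Andrade: $628,300; Marchetti: $848,200; Delacroix: $369,900; Kowalski: $889,900; Haddad: $1,919,000

Totals — ownership shares 9,625, profit-interest units 61.
Blended shares (55% ownership shares + 45% profit-interest units): Petrov 0.1581; Andrade 0.1136; Marchetti 0.1534; Delacroix 0.0669; Kowalski 0.1609; Haddad 0.3471.
Proportional shares: Petrov 874,085.48; Andrade 628,290.05; Marchetti 848,171.11; Delacroix 369,897.44; Kowalski 889,914.84; Haddad 1,919,041.07.
After rounding ($100): Petrov $874,100; Andrade $628,300; Marchetti $848,200; Delacroix $369,900; Kowalski $889,900; Haddad $1,919,000. Sum = $5,529,400.
Sum already equals the total — no adjustment.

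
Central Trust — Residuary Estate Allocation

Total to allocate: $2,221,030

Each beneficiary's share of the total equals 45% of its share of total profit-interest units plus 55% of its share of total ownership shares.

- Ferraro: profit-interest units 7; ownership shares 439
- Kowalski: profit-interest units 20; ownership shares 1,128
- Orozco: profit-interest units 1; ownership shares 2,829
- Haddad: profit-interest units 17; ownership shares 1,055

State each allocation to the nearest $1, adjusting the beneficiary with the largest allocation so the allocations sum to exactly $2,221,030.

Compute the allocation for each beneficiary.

Ferraro: $253,852 · Kowalski: $696,990 · Orozco: $656,188 · Haddad: $614,000

Totals — profit-interest units 45, ownership shares 5,451.
Composite weights (45% profit-interest units + 55% ownership shares): Ferraro 0.1143; Kowalski 0.3138; Orozco 0.2954; Haddad 0.2764.
Unrounded shares: Ferraro 253,851.79; Kowalski 696,990.26; Orozco 656,187.85; Haddad 614,000.10.
Rounded to nearest $1: Ferraro $253,852; Kowalski $696,990; Orozco $656,188; Haddad $614,000. Sum = $2,221,030.
No rounding difference to absorb.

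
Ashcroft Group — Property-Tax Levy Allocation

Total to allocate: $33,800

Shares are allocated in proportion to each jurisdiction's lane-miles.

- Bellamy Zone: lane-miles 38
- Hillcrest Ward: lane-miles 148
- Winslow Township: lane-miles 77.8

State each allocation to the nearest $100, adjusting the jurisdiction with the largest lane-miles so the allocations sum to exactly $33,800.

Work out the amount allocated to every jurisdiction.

Bellamy Zone: $4,900 · Hillcrest Ward: $18,900 · Winslow Township: $10,000

Lane-miles total: 38 + 148 + 77.8 = 263.8.
Pro-rata amounts: Bellamy Zone 4,868.84; Hillcrest Ward 18,962.85; Winslow Township 9,968.31.
After rounding ($100): Bellamy Zone $4,900; Hillcrest Ward $19,000; Winslow Township $10,000. Sum = $33,900.
Difference $33,800 − $33,900 = −$100 applied to largest lane-miles (Hillcrest Ward): Hillcrest Ward becomes $18,900.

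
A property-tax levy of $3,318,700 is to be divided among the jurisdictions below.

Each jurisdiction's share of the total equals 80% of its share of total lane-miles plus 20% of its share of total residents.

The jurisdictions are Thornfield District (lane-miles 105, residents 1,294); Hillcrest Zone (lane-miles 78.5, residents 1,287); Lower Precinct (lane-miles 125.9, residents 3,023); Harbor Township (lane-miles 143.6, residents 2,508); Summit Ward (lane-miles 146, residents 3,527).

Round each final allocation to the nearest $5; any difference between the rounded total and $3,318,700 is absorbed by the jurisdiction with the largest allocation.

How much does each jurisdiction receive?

Thornfield District: $539,185; Hillcrest Zone: $421,330; Lower Precinct: $730,420; Harbor Township: $779,505; Summit Ward: $848,260

Lane-miles total 599; residents total 11,639.
Blended shares (80% lane-miles + 20% residents): Thornfield District 0.1625; Hillcrest Zone 0.1270; Lower Precinct 0.2201; Harbor Township 0.2349; Summit Ward 0.2556.
Unrounded shares: Thornfield District 539,186.90; Hillcrest Zone 421,331.21; Lower Precinct 730,422.49; Harbor Township 779,505.54; Summit Ward 848,253.86.
At nearest $5: Thornfield District $539,185; Hillcrest Zone $421,330; Lower Precinct $730,420; Harbor Township $779,505; Summit Ward $848,255. Sum = $3,318,695.
Difference $3,318,700 − $3,318,695 = +$5 applied to largest allocation (Summit Ward): Summit Ward becomes $848,260.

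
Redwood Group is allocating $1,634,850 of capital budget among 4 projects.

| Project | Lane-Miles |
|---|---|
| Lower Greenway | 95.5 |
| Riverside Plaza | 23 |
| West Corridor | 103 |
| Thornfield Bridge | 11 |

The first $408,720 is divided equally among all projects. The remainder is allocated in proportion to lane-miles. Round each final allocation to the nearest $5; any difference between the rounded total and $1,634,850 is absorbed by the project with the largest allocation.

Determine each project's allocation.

Equal tier: $408,720 ÷ 4 = $102,180 apiece.
Remainder $1,226,130 by lane-miles (total 232.5): Lower Greenway 503,636.19 → $503,635; Riverside Plaza 121,294.58 → $121,295; West Corridor 543,188.77 → $543,190; Thornfield Bridge 58,010.45 → $58,010.
Totals: Lower Greenway $102,180 + $503,635 = $605,815; Riverside Plaza $102,180 + $121,295 = $223,475; West Corridor $102,180 + $543,190 = $645,370; Thornfield Bridge $102,180 + $58,010 = $160,190.

Lower Greenway: $605,815; Riverside Plaza: $223,475; West Corridor: $645,370; Thornfield Bridge: $160,190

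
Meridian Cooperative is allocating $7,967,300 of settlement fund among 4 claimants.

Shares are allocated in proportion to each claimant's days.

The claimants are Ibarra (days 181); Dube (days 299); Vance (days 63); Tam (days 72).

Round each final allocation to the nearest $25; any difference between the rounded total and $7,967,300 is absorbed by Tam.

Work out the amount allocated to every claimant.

Ibarra: $2,344,850; Dube: $3,873,525; Vance: $816,150; Tam: $932,775

Days total: 615.
Pro-rata amounts: Ibarra 181/615 × $7,967,300 = 2,344,847.64; Dube 299/615 × $7,967,300 = 3,873,532.85; Vance 63/615 × $7,967,300 = 816,162.44; Tam 72/615 × $7,967,300 = 932,757.07.
Rounded to nearest $25: Ibarra $2,344,850; Dube $3,873,525; Vance $816,150; Tam $932,750. Sum = $7,967,275.
Difference $7,967,300 − $7,967,275 = +$25 applied to Tam: Tam becomes $932,775.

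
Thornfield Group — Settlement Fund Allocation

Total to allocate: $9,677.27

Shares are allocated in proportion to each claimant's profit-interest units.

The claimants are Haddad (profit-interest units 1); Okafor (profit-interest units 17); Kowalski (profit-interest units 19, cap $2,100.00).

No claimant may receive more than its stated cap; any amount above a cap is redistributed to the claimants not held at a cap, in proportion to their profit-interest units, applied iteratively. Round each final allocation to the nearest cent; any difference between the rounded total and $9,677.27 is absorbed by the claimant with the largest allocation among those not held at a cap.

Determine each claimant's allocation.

Combined profit-interest units = 37.
Unconstrained shares: Haddad 261.5478; Okafor 4,446.3132; Kowalski 4,969.4089.
Cap binds for Kowalski ($2,100.00); residual $7,577.27 reallocated over remaining profit-interest units 18.
Shares after redistribution: Haddad 420.9594 → $420.96; Okafor 7,156.3106 → $7,156.31.

Haddad: $420.96; Okafor: $7,156.31; Kowalski: $2,100.00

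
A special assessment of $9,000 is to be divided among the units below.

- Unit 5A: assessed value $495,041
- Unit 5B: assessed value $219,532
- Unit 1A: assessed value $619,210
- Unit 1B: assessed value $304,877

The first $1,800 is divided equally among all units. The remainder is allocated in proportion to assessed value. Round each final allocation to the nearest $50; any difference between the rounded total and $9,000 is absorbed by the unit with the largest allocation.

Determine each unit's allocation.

Unit 5A: $2,650; Unit 5B: $1,400; Unit 1A: $3,150; Unit 1B: $1,800

Equal tier: $1,800 ÷ 4 = $450 apiece.
Remainder $7,200 by assessed value (total 1,638,660): Unit 5A 2,175.13 → $2,200; Unit 5B 964.59 → $950; Unit 1A 2,720.71 → $2,700; Unit 1B 1,339.58 → $1,350.
Totals: Unit 5A $450 + $2,200 = $2,650; Unit 5B $450 + $950 = $1,400; Unit 1A $450 + $2,700 = $3,150; Unit 1B $450 + $1,350 = $1,800.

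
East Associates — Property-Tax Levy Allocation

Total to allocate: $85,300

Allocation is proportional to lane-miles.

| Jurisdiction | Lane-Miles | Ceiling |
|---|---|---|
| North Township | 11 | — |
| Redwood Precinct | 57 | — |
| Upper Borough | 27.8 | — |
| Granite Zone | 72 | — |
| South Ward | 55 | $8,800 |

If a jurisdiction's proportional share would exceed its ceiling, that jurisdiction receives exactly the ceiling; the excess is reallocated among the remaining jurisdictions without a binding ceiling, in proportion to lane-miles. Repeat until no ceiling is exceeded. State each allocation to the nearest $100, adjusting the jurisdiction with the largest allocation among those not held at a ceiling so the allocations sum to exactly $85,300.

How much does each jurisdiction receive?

Sum of lane-miles: 222.8.
Unconstrained shares: North Township 4,211.40; Redwood Precinct 21,822.71; Upper Borough 10,643.36; Granite Zone 27,565.53; South Ward 21,057.00.
Capped: South Ward ($8,800); residual $76,500 reallocated over remaining lane-miles 167.8.
Redistributed shares: North Township 5,014.90 → $5,000; Redwood Precinct 25,986.29 → $26,000; Upper Borough 12,674.02 → $12,700; Granite Zone 32,824.79 → $32,800.

North Township: $5,000 · Redwood Precinct: $26,000 · Upper Borough: $12,700 · Granite Zone: $32,800 · South Ward: $8,800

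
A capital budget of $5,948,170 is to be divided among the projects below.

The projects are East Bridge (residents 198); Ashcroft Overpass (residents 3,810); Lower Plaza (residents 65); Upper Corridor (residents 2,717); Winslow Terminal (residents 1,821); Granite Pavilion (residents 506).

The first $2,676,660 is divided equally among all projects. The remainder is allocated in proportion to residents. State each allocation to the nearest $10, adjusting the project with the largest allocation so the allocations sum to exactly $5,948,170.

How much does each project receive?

East Bridge: $517,160; Ashcroft Overpass: $1,813,280; Lower Plaza: $469,430; Upper Corridor: $1,421,070; Winslow Terminal: $1,099,550; Granite Pavilion: $627,680

Equal tier: $2,676,660 ÷ 6 = $446,110 apiece.
Remainder $3,271,510 by residents (total 9,117): East Bridge 71,049.58 → $71,050; Ashcroft Overpass 1,367,166.07 → $1,367,170; Lower Plaza 23,324.36 → $23,320; Upper Corridor 974,958.06 → $974,960; Winslow Terminal 653,440.79 → $653,440; Granite Pavilion 181,571.14 → $181,570.
Totals: East Bridge $446,110 + $71,050 = $517,160; Ashcroft Overpass $446,110 + $1,367,170 = $1,813,280; Lower Plaza $446,110 + $23,320 = $469,430; Upper Corridor $446,110 + $974,960 = $1,421,070; Winslow Terminal $446,110 + $653,440 = $1,099,550; Granite Pavilion $446,110 + $181,570 = $627,680.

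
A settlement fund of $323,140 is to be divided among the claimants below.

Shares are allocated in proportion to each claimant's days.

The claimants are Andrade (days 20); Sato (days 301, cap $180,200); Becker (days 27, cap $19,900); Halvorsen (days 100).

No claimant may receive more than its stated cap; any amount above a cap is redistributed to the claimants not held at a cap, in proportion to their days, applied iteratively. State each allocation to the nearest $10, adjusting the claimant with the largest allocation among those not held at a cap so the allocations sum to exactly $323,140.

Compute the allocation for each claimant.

Sum of days: 448.
Pro-rata shares before constraints: Andrade 14,425.89; Sato 217,109.69; Becker 19,474.96; Halvorsen 72,129.46.
Capped: Sato ($180,200); balance $142,940 reallocated over remaining days 147.
Capped: Becker ($19,900); balance $123,040 reallocated over remaining days 120.
Redistributed shares: Andrade 20,506.67 → $20,510; Halvorsen 102,533.33 → $102,530.

Andrade: $20,510 · Sato: $180,200 · Becker: $19,900 · Halvorsen: $102,530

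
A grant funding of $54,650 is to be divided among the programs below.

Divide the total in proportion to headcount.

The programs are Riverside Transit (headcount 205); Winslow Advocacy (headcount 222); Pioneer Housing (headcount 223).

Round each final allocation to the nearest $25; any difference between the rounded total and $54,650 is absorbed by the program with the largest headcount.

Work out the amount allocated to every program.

Sum of headcount: 205 + 222 + 223 = 650.
Raw shares: Riverside Transit 17,235.77; Winslow Advocacy 18,665.08; Pioneer Housing 18,749.15.
At nearest $25: Riverside Transit $17,225; Winslow Advocacy $18,675; Pioneer Housing $18,750. Sum = $54,650.
No rounding difference to absorb.

Riverside Transit: $17,225 · Winslow Advocacy: $18,675 · Pioneer Housing: $18,750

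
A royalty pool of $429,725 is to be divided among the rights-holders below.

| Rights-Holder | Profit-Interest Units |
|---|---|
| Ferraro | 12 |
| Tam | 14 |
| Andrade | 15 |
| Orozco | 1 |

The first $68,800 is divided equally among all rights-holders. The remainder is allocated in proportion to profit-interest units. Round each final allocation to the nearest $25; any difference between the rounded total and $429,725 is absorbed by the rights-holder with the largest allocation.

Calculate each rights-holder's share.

Ferraro: $120,325 | Tam: $137,500 | Andrade: $146,100 | Orozco: $25,800

First tranche $68,800 split equally: $17,200 each.
Remainder $360,925 by profit-interest units (total 42): Ferraro 103,121.43 → $103,125; Tam 120,308.33 → $120,300; Andrade 128,901.79 → $128,900; Orozco 8,593.45 → $8,600.
Totals: Ferraro $17,200 + $103,125 = $120,325; Tam $17,200 + $120,300 = $137,500; Andrade $17,200 + $128,900 = $146,100; Orozco $17,200 + $8,600 = $25,800.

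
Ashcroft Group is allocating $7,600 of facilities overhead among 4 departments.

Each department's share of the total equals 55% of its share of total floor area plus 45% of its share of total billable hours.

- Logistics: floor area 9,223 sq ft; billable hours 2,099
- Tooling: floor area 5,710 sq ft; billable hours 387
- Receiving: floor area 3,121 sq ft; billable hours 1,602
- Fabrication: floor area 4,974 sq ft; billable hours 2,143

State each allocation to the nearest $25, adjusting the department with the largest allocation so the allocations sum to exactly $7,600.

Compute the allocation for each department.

Logistics: $2,825; Tooling: $1,250; Receiving: $1,450; Fabrication: $2,075

Totals — floor area 23,028, billable hours 6,231.
Blended shares (55% floor area + 45% billable hours): Logistics 0.3719; Tooling 0.1643; Receiving 0.1902; Fabrication 0.2736.
Raw shares: Logistics 2,826.22; Tooling 1,248.88; Receiving 1,445.81; Fabrication 2,079.10.
After rounding ($25): Logistics $2,825; Tooling $1,250; Receiving $1,450; Fabrication $2,075. Sum = $7,600.
Sum already equals the total — no adjustment.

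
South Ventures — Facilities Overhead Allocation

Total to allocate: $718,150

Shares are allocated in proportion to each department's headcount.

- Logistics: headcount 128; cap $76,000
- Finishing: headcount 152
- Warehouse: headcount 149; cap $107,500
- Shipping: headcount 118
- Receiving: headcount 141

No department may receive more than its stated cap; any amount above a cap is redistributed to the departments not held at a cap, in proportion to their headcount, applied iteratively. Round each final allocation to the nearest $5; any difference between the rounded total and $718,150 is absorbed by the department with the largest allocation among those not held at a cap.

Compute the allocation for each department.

Logistics: $76,000; Finishing: $197,730; Warehouse: $107,500; Shipping: $153,500; Receiving: $183,420

Sum of headcount: 688.
Pro-rata shares before constraints: Logistics 133,609.30; Finishing 158,661.05; Warehouse 155,529.58; Shipping 123,171.08; Receiving 147,179.00.
Held at cap: Logistics ($76,000), Warehouse ($107,500); remaining pool $534,650 reallocated over remaining headcount 411.
Remaining shares: Finishing 197,729.44 → $197,730; Shipping 153,500.49 → $153,500; Receiving 183,420.07 → $183,420.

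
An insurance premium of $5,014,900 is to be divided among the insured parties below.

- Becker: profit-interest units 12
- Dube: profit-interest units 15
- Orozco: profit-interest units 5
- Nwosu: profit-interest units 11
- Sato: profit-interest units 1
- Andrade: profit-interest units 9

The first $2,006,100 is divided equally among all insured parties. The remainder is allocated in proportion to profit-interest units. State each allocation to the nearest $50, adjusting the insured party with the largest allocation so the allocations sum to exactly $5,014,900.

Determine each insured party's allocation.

$2,006,100 shared equally gives $334,350 per insured party.
Remainder $3,008,800 by profit-interest units (total 53): Becker 681,237.74 → $681,250; Dube 851,547.17 → $851,550; Orozco 283,849.06 → $283,850; Nwosu 624,467.92 → $624,450; Sato 56,769.81 → $56,750; Andrade 510,928.30 → $510,950.
Totals: Becker $334,350 + $681,250 = $1,015,600; Dube $334,350 + $851,550 = $1,185,900; Orozco $334,350 + $283,850 = $618,200; Nwosu $334,350 + $624,450 = $958,800; Sato $334,350 + $56,750 = $391,100; Andrade $334,350 + $510,950 = $845,300.

Becker: $1,015,600 · Dube: $1,185,900 · Orozco: $618,200 · Nwosu: $958,800 · Sato: $391,100 · Andrade: $845,300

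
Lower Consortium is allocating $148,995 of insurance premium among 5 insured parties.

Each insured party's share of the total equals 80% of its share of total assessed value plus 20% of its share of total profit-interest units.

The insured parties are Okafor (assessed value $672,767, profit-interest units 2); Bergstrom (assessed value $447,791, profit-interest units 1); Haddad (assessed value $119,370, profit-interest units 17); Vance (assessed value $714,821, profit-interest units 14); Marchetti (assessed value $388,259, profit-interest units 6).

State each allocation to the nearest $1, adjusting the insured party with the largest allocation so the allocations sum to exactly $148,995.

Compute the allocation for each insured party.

Okafor: $35,716; Bergstrom: $23,525; Haddad: $18,737; Vance: $46,795; Marchetti: $24,222

Assessed value total 2,343,008; profit-interest units total 40.
Blended shares (80% assessed value + 20% profit-interest units): Okafor 0.2397; Bergstrom 0.1579; Haddad 0.1258; Vance 0.3141; Marchetti 0.1626.
Proportional shares: Okafor 35,715.67; Bergstrom 23,525.48; Haddad 18,737.29; Vance 46,794.79; Marchetti 24,221.78.
At nearest $1: Okafor $35,716; Bergstrom $23,525; Haddad $18,737; Vance $46,795; Marchetti $24,222. Sum = $148,995.
No rounding difference to absorb.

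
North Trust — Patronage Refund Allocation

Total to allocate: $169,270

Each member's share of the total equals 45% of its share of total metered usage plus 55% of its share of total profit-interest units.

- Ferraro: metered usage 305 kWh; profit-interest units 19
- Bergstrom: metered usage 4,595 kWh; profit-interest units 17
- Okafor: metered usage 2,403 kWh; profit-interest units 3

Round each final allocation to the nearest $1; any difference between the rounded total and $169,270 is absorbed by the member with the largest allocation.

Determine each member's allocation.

Ferraro: $48,537 · Bergstrom: $88,508 · Okafor: $32,225

Totals — metered usage 7,303, profit-interest units 39.
Blended shares (45% metered usage + 55% profit-interest units): Ferraro 0.2867; Bergstrom 0.5229; Okafor 0.1904.
Pro-rata amounts: Ferraro 48,536.88; Bergstrom 88,508.01; Okafor 32,225.11.
Rounded to nearest $1: Ferraro $48,537; Bergstrom $88,508; Okafor $32,225. Sum = $169,270.
No rounding difference to absorb.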